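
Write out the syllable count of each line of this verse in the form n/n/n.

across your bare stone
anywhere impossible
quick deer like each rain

5/7/5

Line 1: "across your bare stone": 2+1+1+1 = 5
Line 2: "anywhere impossible": 3+4 = 7
Line 3: "quick deer like each rain": 1+1+1+1+1 = 5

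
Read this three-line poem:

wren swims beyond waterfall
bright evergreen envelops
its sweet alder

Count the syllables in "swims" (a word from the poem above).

"swims" has 1 syllable.

1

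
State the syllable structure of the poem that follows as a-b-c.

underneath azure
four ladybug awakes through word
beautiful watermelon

Line 1: underneath (3), azure (2) → 5
Line 2: four (1), ladybug (3), awakes (2), through (1), word (1) → 8
Line 3: beautiful (3), watermelon (4) → 7

5-8-7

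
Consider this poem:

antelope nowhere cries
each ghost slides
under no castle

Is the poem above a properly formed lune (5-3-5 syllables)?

No

Line 1: antelope (3), nowhere (2), cries (1) → 6 (expected 5)
Line 2: each (1), ghost (1), slides (1) → 3 ✓
Line 3: under (2), no (1), castle (2) → 5 ✓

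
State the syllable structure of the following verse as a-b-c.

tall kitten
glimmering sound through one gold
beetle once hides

Line 1: "tall kitten": 1+2 = 3
Line 2: "glimmering sound through one gold": 3+1+1+1+1 = 7
Line 3: "beetle once hides": 2+1+1 = 4

3-7-4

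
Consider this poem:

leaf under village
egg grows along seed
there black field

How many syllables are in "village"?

2

"village" has 2 syllables.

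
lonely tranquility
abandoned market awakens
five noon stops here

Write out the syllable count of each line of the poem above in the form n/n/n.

6/8/4

Line 1: "lonely tranquility": 2+4 = 6
Line 2: "abandoned market awakens": 3+2+3 = 8
Line 3: "five noon stops here": 1+1+1+1 = 4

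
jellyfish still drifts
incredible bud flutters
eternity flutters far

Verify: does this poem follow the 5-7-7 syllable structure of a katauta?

Yes

Line 1: jellyfish(3) + still(1) + drifts(1) = 5 ✓
Line 2: incredible(4) + bud(1) + flutters(2) = 7 ✓
Line 3: eternity(4) + flutters(2) + far(1) = 7 ✓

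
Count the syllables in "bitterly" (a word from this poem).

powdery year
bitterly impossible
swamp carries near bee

"bitterly" has 3 syllables.

3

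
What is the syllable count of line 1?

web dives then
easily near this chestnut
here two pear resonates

Line 1: web(1) + dives(1) + then(1) = 3

3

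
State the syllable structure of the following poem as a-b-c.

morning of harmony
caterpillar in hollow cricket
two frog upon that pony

Line 1: "morning of harmony": 2+1+3 = 6
Line 2: "caterpillar in hollow cricket": 4+1+2+2 = 9
Line 3: "two frog upon that pony": 1+1+2+1+2 = 7

6-9-7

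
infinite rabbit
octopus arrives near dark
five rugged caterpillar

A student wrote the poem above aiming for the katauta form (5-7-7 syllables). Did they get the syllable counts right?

Yes

Line 1: infinite (3), rabbit (2) → 5 ✓
Line 2: octopus (3), arrives (2), near (1), dark (1) → 7 ✓
Line 3: five (1), rugged (2), caterpillar (4) → 7 ✓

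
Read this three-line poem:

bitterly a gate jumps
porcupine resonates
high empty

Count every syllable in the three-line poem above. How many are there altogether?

Line 1: bitterly (3), a (1), gate (1), jumps (1) → 6
Line 2: porcupine (3), resonates (3) → 6
Line 3: high (1), empty (2) → 3
Total: 6 + 6 + 3 = 15

15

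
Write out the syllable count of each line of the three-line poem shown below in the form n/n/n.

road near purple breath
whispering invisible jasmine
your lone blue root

5/9/4

Line 1: "road near purple breath": 1+1+2+1 = 5
Line 2: "whispering invisible jasmine": 3+4+2 = 9
Line 3: "your lone blue root": 1+1+1+1 = 4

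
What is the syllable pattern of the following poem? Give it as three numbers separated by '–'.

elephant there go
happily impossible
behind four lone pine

Line 1: "elephant there go": 3+1+1 = 5
Line 2: "happily impossible": 3+4 = 7
Line 3: "behind four lone pine": 2+1+1+1 = 5

5–7–5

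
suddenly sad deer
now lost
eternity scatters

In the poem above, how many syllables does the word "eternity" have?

4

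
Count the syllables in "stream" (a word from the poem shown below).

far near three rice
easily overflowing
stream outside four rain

"stream" has 1 syllable.

1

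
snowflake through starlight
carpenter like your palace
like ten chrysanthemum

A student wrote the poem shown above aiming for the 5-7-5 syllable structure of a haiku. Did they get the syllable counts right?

No

Line 1: snowflake(2) + through(1) + starlight(2) = 5 ✓
Line 2: carpenter(3) + like(1) + your(1) + palace(2) = 7 ✓
Line 3: like(1) + ten(1) + chrysanthemum(4) = 6 (expected 5)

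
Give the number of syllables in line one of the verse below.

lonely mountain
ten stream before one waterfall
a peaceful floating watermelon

4

Line one: lonely (2), mountain (2) → 4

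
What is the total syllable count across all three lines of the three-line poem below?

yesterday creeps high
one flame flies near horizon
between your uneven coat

19

Line 1: "yesterday creeps high": 3+1+1 = 5
Line 2: "one flame flies near horizon": 1+1+1+1+3 = 7
Line 3: "between your uneven coat": 2+1+3+1 = 7
Total: 5 + 7 + 7 = 19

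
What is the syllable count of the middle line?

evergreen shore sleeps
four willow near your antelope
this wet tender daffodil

8

The middle line: four(1) + willow(2) + near(1) + your(1) + antelope(3) = 8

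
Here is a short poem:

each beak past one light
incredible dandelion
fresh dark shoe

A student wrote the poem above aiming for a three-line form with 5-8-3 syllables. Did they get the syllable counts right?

Yes

Line 1: each(1) + beak(1) + past(1) + one(1) + light(1) = 5 ✓
Line 2: incredible(4) + dandelion(4) = 8 ✓
Line 3: fresh(1) + dark(1) + shoe(1) = 3 ✓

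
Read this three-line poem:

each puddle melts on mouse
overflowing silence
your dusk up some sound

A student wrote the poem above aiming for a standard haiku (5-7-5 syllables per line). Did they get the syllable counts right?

No

Line 1: "each puddle melts on mouse": 1+2+1+1+1 = 6 (expected 5)
Line 2: "overflowing silence": 4+2 = 6 (expected 7)
Line 3: "your dusk up some sound": 1+1+1+1+1 = 5 ✓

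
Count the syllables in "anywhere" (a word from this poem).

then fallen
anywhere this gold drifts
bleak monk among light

"anywhere" has 3 syllables.

3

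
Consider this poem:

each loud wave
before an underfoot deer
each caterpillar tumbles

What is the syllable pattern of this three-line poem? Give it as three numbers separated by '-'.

Line 1: each(1) + loud(1) + wave(1) = 3
Line 2: before(2) + an(1) + underfoot(3) + deer(1) = 7
Line 3: each(1) + caterpillar(4) + tumbles(2) = 7

3-7-7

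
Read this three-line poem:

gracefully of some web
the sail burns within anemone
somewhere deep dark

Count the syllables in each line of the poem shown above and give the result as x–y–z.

6–9–4

Line 1: gracefully (3), of (1), some (1), web (1) → 6
Line 2: the (1), sail (1), burns (1), within (2), anemone (4) → 9
Line 3: somewhere (2), deep (1), dark (1) → 4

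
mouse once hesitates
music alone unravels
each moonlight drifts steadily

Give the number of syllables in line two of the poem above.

7

Line two: music (2), alone (2), unravels (3) → 7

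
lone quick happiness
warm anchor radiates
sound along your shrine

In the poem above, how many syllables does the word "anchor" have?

2

"anchor" has 2 syllables.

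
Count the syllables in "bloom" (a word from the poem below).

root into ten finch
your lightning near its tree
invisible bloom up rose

1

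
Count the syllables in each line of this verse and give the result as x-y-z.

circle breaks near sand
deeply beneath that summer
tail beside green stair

Line 1: circle (2), breaks (1), near (1), sand (1) → 5
Line 2: deeply (2), beneath (2), that (1), summer (2) → 7
Line 3: tail (1), beside (2), green (1), stair (1) → 5

5-7-5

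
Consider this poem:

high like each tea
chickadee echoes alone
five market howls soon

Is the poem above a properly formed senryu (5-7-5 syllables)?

Line 1: high (1), like (1), each (1), tea (1) → 4 (expected 5)
Line 2: chickadee (3), echoes (2), alone (2) → 7 ✓
Line 3: five (1), market (2), howls (1), soon (1) → 5 ✓

No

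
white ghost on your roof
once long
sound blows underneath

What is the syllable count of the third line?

5

The third line: sound (1), blows (1), underneath (3) → 5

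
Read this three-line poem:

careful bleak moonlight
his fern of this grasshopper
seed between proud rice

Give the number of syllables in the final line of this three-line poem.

The final line: seed(1) + between(2) + proud(1) + rice(1) = 5

5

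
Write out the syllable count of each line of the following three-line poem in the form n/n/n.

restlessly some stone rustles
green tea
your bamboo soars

Line 1: restlessly(3) + some(1) + stone(1) + rustles(2) = 7
Line 2: green(1) + tea(1) = 2
Line 3: your(1) + bamboo(2) + soars(1) = 4

7/2/4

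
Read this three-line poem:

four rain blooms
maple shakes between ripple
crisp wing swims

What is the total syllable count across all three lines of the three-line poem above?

13

Line 1: four (1), rain (1), blooms (1) → 3
Line 2: maple (2), shakes (1), between (2), ripple (2) → 7
Line 3: crisp (1), wing (1), swims (1) → 3
Total: 3 + 7 + 3 = 13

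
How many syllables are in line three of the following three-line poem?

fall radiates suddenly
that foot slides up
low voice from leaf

Line three: "low voice from leaf": 1+1+1+1 = 4

4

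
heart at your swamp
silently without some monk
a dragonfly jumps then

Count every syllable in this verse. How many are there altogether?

Line 1: heart(1) + at(1) + your(1) + swamp(1) = 4
Line 2: silently(3) + without(2) + some(1) + monk(1) = 7
Line 3: a(1) + dragonfly(3) + jumps(1) + then(1) = 6
Total: 4 + 7 + 6 = 17

17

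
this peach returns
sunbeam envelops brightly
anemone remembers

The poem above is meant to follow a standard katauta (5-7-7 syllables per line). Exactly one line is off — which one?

Line 1: this(1) + peach(1) + returns(2) = 4 (expected 5)
Line 2: sunbeam(2) + envelops(3) + brightly(2) = 7 ✓
Line 3: anemone(4) + remembers(3) = 7 ✓

Line 1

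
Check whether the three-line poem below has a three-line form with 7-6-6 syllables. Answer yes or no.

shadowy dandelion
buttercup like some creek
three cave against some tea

Yes

Line 1: "shadowy dandelion": 3+4 = 7 ✓
Line 2: "buttercup like some creek": 3+1+1+1 = 6 ✓
Line 3: "three cave against some tea": 1+1+2+1+1 = 6 ✓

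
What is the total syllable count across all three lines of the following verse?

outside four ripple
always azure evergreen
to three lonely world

17

Line 1: outside (2), four (1), ripple (2) → 5
Line 2: always (2), azure (2), evergreen (3) → 7
Line 3: to (1), three (1), lonely (2), world (1) → 5
Total: 5 + 7 + 5 = 17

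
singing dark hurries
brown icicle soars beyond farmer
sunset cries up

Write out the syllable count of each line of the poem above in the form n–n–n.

Line 1: singing(2) + dark(1) + hurries(2) = 5
Line 2: brown(1) + icicle(3) + soars(1) + beyond(2) + farmer(2) = 9
Line 3: sunset(2) + cries(1) + up(1) = 4

5–9–4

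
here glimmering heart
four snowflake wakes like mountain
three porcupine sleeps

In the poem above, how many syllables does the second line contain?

7

The second line: four(1) + snowflake(2) + wakes(1) + like(1) + mountain(2) = 7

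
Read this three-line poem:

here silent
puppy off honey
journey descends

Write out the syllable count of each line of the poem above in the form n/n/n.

3/5/4

Line 1: here (1), silent (2) → 3
Line 2: puppy (2), off (1), honey (2) → 5
Line 3: journey (2), descends (2) → 4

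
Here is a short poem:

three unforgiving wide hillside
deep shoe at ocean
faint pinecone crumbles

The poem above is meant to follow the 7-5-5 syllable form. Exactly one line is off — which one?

Line 1

Line 1: three(1) + unforgiving(4) + wide(1) + hillside(2) = 8 (expected 7)
Line 2: deep(1) + shoe(1) + at(1) + ocean(2) = 5 ✓
Line 3: faint(1) + pinecone(2) + crumbles(2) = 5 ✓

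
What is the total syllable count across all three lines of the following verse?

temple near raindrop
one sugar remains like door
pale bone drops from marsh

17

Line 1: "temple near raindrop": 2+1+2 = 5
Line 2: "one sugar remains like door": 1+2+2+1+1 = 7
Line 3: "pale bone drops from marsh": 1+1+1+1+1 = 5
Total: 5 + 7 + 5 = 17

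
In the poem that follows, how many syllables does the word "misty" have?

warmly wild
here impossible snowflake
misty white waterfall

"misty" has 2 syllables.

2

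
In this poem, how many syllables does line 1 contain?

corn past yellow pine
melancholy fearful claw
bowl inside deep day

5

Line 1: "corn past yellow pine": 1+1+2+1 = 5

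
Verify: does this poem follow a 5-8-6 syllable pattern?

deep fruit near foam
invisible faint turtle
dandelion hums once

No

Line 1: "deep fruit near foam": 1+1+1+1 = 4 (expected 5)
Line 2: "invisible faint turtle": 4+1+2 = 7 (expected 8)
Line 3: "dandelion hums once": 4+1+1 = 6 ✓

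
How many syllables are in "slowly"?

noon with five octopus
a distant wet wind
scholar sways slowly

2

"slowly" has 2 syllables.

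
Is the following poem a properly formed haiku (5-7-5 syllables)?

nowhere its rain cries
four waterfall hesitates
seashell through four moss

Yes

Line 1: nowhere(2) + its(1) + rain(1) + cries(1) = 5 ✓
Line 2: four(1) + waterfall(3) + hesitates(3) = 7 ✓
Line 3: seashell(2) + through(1) + four(1) + moss(1) = 5 ✓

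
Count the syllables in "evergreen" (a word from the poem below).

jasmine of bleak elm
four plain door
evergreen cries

3

"evergreen" has 3 syllables.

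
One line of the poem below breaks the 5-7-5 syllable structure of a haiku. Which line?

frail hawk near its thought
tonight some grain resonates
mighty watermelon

The third line

Line 1: frail (1), hawk (1), near (1), its (1), thought (1) → 5 ✓
Line 2: tonight (2), some (1), grain (1), resonates (3) → 7 ✓
Line 3: mighty (2), watermelon (4) → 6 (expected 5)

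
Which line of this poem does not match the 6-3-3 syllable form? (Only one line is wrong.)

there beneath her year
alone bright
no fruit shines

Line 1: there(1) + beneath(2) + her(1) + year(1) = 5 (expected 6)
Line 2: alone(2) + bright(1) = 3 ✓
Line 3: no(1) + fruit(1) + shines(1) = 3 ✓

The first line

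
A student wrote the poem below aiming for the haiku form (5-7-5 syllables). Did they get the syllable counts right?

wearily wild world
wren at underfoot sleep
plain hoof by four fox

No

Line 1: wearily(3) + wild(1) + world(1) = 5 ✓
Line 2: wren(1) + at(1) + underfoot(3) + sleep(1) = 6 (expected 7)
Line 3: plain(1) + hoof(1) + by(1) + four(1) + fox(1) = 5 ✓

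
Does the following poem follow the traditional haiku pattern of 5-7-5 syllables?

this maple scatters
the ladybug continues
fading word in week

Line 1: this(1) + maple(2) + scatters(2) = 5 ✓
Line 2: the(1) + ladybug(3) + continues(3) = 7 ✓
Line 3: fading(2) + word(1) + in(1) + week(1) = 5 ✓

Yes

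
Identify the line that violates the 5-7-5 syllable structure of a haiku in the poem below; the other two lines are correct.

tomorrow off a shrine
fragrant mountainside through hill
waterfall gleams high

Line 1: tomorrow (3), off (1), a (1), shrine (1) → 6 (expected 5)
Line 2: fragrant (2), mountainside (3), through (1), hill (1) → 7 ✓
Line 3: waterfall (3), gleams (1), high (1) → 5 ✓

Line 1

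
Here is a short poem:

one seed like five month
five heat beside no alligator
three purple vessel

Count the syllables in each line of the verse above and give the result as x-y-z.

5-9-5

Line 1: one (1), seed (1), like (1), five (1), month (1) → 5
Line 2: five (1), heat (1), beside (2), no (1), alligator (4) → 9
Line 3: three (1), purple (2), vessel (2) → 5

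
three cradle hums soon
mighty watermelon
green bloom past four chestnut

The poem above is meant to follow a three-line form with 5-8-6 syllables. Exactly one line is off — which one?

The second line

Line 1: three(1) + cradle(2) + hums(1) + soon(1) = 5 ✓
Line 2: mighty(2) + watermelon(4) = 6 (expected 8)
Line 3: green(1) + bloom(1) + past(1) + four(1) + chestnut(2) = 6 ✓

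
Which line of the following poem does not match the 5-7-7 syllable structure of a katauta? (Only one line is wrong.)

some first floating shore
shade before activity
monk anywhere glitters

Line 1: "some first floating shore": 1+1+2+1 = 5 ✓
Line 2: "shade before activity": 1+2+4 = 7 ✓
Line 3: "monk anywhere glitters": 1+3+2 = 6 (expected 7)

Line 3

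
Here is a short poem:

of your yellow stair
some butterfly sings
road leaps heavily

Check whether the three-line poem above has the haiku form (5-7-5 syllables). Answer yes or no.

Line 1: of(1) + your(1) + yellow(2) + stair(1) = 5 ✓
Line 2: some(1) + butterfly(3) + sings(1) = 5 (expected 7)
Line 3: road(1) + leaps(1) + heavily(3) = 5 ✓

No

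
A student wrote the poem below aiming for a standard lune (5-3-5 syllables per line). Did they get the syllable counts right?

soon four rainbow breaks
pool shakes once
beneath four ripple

Line 1: soon (1), four (1), rainbow (2), breaks (1) → 5 ✓
Line 2: pool (1), shakes (1), once (1) → 3 ✓
Line 3: beneath (2), four (1), ripple (2) → 5 ✓

Yes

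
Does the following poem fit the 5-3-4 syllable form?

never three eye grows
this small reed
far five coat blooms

Line 1: never(2) + three(1) + eye(1) + grows(1) = 5 ✓
Line 2: this(1) + small(1) + reed(1) = 3 ✓
Line 3: far(1) + five(1) + coat(1) + blooms(1) = 4 ✓

Yes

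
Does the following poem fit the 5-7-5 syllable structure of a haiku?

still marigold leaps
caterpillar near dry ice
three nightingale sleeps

Line 1: "still marigold leaps": 1+3+1 = 5 ✓
Line 2: "caterpillar near dry ice": 4+1+1+1 = 7 ✓
Line 3: "three nightingale sleeps": 1+3+1 = 5 ✓

Yes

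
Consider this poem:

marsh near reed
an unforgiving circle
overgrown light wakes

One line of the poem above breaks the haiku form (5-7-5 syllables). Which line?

The first line

Line 1: marsh(1) + near(1) + reed(1) = 3 (expected 5)
Line 2: an(1) + unforgiving(4) + circle(2) = 7 ✓
Line 3: overgrown(3) + light(1) + wakes(1) = 5 ✓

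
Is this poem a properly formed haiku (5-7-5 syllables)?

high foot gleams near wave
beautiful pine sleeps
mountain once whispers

Line 1: high(1) + foot(1) + gleams(1) + near(1) + wave(1) = 5 ✓
Line 2: beautiful(3) + pine(1) + sleeps(1) = 5 (expected 7)
Line 3: mountain(2) + once(1) + whispers(2) = 5 ✓

No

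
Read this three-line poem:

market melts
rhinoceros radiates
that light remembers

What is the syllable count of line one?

3

Line one: market(2) + melts(1) = 3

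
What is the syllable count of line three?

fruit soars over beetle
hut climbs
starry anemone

6

Line three: starry (2), anemone (4) → 6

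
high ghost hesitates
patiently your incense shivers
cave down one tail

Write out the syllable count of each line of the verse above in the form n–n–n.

5–8–4

Line 1: high (1), ghost (1), hesitates (3) → 5
Line 2: patiently (3), your (1), incense (2), shivers (2) → 8
Line 3: cave (1), down (1), one (1), tail (1) → 4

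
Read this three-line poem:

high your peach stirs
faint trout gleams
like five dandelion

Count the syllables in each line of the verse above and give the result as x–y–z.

4–3–6

Line 1: high(1) + your(1) + peach(1) + stirs(1) = 4
Line 2: faint(1) + trout(1) + gleams(1) = 3
Line 3: like(1) + five(1) + dandelion(4) = 6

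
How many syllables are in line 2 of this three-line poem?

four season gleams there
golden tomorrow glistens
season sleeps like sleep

Line 2: golden (2), tomorrow (3), glistens (2) → 7

7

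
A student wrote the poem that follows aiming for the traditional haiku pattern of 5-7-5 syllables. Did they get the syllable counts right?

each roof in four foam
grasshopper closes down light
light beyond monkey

Line 1: each(1) + roof(1) + in(1) + four(1) + foam(1) = 5 ✓
Line 2: grasshopper(3) + closes(2) + down(1) + light(1) = 7 ✓
Line 3: light(1) + beyond(2) + monkey(2) = 5 ✓

Yes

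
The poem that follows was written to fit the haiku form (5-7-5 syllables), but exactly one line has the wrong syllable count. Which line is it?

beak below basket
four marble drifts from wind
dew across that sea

Line 1: beak(1) + below(2) + basket(2) = 5 ✓
Line 2: four(1) + marble(2) + drifts(1) + from(1) + wind(1) = 6 (expected 7)
Line 3: dew(1) + across(2) + that(1) + sea(1) = 5 ✓

The second line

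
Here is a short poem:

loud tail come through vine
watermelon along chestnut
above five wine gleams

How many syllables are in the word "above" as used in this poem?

2

"above" has 2 syllables.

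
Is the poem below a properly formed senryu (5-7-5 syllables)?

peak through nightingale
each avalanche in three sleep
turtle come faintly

Line 1: peak(1) + through(1) + nightingale(3) = 5 ✓
Line 2: each(1) + avalanche(3) + in(1) + three(1) + sleep(1) = 7 ✓
Line 3: turtle(2) + come(1) + faintly(2) = 5 ✓

Yes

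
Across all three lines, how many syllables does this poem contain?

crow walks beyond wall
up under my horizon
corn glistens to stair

Line 1: "crow walks beyond wall": 1+1+2+1 = 5
Line 2: "up under my horizon": 1+2+1+3 = 7
Line 3: "corn glistens to stair": 1+2+1+1 = 5
Total: 5 + 7 + 5 = 17

17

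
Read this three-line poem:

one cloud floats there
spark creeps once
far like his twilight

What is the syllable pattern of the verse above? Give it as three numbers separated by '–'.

4–3–5

Line 1: "one cloud floats there": 1+1+1+1 = 4
Line 2: "spark creeps once": 1+1+1 = 3
Line 3: "far like his twilight": 1+1+1+2 = 5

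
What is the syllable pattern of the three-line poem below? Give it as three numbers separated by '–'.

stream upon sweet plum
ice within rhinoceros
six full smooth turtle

Line 1: stream(1) + upon(2) + sweet(1) + plum(1) = 5
Line 2: ice(1) + within(2) + rhinoceros(4) = 7
Line 3: six(1) + full(1) + smooth(1) + turtle(2) = 5

5–7–5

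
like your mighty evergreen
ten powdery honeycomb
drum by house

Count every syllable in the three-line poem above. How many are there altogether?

17

Line 1: like(1) + your(1) + mighty(2) + evergreen(3) = 7
Line 2: ten(1) + powdery(3) + honeycomb(3) = 7
Line 3: drum(1) + by(1) + house(1) = 3
Total: 7 + 7 + 3 = 17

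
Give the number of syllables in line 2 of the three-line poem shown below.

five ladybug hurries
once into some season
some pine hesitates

6

Line 2: once(1) + into(2) + some(1) + season(2) = 6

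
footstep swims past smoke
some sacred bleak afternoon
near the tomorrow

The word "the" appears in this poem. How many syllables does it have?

1

"the" has 1 syllable.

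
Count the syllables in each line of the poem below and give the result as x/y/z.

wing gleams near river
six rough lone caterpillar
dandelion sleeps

Line 1: "wing gleams near river": 1+1+1+2 = 5
Line 2: "six rough lone caterpillar": 1+1+1+4 = 7
Line 3: "dandelion sleeps": 4+1 = 5

5/7/5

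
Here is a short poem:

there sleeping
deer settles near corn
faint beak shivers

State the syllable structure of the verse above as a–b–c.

Line 1: there(1) + sleeping(2) = 3
Line 2: deer(1) + settles(2) + near(1) + corn(1) = 5
Line 3: faint(1) + beak(1) + shivers(2) = 4

3–5–4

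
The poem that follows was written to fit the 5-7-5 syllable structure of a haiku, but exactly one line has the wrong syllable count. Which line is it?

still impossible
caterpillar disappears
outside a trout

The third line

Line 1: still(1) + impossible(4) = 5 ✓
Line 2: caterpillar(4) + disappears(3) = 7 ✓
Line 3: outside(2) + a(1) + trout(1) = 4 (expected 5)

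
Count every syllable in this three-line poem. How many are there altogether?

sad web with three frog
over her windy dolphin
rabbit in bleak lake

Line 1: sad(1) + web(1) + with(1) + three(1) + frog(1) = 5
Line 2: over(2) + her(1) + windy(2) + dolphin(2) = 7
Line 3: rabbit(2) + in(1) + bleak(1) + lake(1) = 5
Total: 5 + 7 + 5 = 17

17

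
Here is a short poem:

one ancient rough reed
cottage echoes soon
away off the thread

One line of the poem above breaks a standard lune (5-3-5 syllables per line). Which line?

The second line

Line 1: one(1) + ancient(2) + rough(1) + reed(1) = 5 ✓
Line 2: cottage(2) + echoes(2) + soon(1) = 5 (expected 3)
Line 3: away(2) + off(1) + the(1) + thread(1) = 5 ✓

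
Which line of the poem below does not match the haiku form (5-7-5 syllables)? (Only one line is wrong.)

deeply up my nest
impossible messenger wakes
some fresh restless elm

The second line

Line 1: deeply(2) + up(1) + my(1) + nest(1) = 5 ✓
Line 2: impossible(4) + messenger(3) + wakes(1) = 8 (expected 7)
Line 3: some(1) + fresh(1) + restless(2) + elm(1) = 5 ✓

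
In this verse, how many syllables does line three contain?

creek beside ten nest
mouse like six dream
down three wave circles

Line three: "down three wave circles": 1+1+1+2 = 5

5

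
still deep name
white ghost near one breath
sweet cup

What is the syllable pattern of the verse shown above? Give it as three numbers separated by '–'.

Line 1: "still deep name": 1+1+1 = 3
Line 2: "white ghost near one breath": 1+1+1+1+1 = 5
Line 3: "sweet cup": 1+1 = 2

3–5–2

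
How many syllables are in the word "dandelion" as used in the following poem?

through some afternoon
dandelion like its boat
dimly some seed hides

4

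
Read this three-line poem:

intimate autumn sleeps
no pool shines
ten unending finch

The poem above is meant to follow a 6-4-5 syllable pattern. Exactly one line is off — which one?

Line 1: intimate (3), autumn (2), sleeps (1) → 6 ✓
Line 2: no (1), pool (1), shines (1) → 3 (expected 4)
Line 3: ten (1), unending (3), finch (1) → 5 ✓

The second line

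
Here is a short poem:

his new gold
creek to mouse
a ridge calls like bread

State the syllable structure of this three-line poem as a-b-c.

3-3-5

Line 1: his(1) + new(1) + gold(1) = 3
Line 2: creek(1) + to(1) + mouse(1) = 3
Line 3: a(1) + ridge(1) + calls(1) + like(1) + bread(1) = 5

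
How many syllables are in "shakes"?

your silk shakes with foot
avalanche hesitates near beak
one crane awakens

"shakes" has 1 syllable.

1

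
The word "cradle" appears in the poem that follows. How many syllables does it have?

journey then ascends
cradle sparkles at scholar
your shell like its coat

2

"cradle" has 2 syllables.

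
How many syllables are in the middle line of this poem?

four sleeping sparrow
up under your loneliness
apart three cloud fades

The middle line: up (1), under (2), your (1), loneliness (3) → 7

7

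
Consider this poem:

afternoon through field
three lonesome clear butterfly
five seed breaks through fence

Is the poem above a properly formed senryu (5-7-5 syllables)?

Yes

Line 1: afternoon (3), through (1), field (1) → 5 ✓
Line 2: three (1), lonesome (2), clear (1), butterfly (3) → 7 ✓
Line 3: five (1), seed (1), breaks (1), through (1), fence (1) → 5 ✓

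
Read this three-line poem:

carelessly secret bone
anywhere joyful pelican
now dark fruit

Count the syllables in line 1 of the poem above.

Line 1: carelessly (3), secret (2), bone (1) → 6

6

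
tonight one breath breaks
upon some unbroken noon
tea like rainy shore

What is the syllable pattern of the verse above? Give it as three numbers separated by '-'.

5-7-5

Line 1: tonight(2) + one(1) + breath(1) + breaks(1) = 5
Line 2: upon(2) + some(1) + unbroken(3) + noon(1) = 7
Line 3: tea(1) + like(1) + rainy(2) + shore(1) = 5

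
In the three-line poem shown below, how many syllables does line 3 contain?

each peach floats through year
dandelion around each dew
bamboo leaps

3

Line 3: "bamboo leaps": 2+1 = 3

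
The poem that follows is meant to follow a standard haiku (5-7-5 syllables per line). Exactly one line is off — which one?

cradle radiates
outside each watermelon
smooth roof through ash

The third line

Line 1: cradle (2), radiates (3) → 5 ✓
Line 2: outside (2), each (1), watermelon (4) → 7 ✓
Line 3: smooth (1), roof (1), through (1), ash (1) → 4 (expected 5)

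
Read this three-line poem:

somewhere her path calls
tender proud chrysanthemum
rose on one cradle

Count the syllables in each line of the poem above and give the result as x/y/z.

5/7/5

Line 1: "somewhere her path calls": 2+1+1+1 = 5
Line 2: "tender proud chrysanthemum": 2+1+4 = 7
Line 3: "rose on one cradle": 1+1+1+2 = 5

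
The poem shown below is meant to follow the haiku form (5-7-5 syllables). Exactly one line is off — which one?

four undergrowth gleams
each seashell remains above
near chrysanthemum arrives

Line 1: four (1), undergrowth (3), gleams (1) → 5 ✓
Line 2: each (1), seashell (2), remains (2), above (2) → 7 ✓
Line 3: near (1), chrysanthemum (4), arrives (2) → 7 (expected 5)

The third line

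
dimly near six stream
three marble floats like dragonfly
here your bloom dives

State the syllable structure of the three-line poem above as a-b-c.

Line 1: dimly(2) + near(1) + six(1) + stream(1) = 5
Line 2: three(1) + marble(2) + floats(1) + like(1) + dragonfly(3) = 8
Line 3: here(1) + your(1) + bloom(1) + dives(1) = 4

5-8-4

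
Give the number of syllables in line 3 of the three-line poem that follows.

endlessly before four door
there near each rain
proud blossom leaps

Line 3: proud(1) + blossom(2) + leaps(1) = 4

4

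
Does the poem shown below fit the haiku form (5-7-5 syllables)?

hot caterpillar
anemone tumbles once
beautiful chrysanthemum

Line 1: hot (1), caterpillar (4) → 5 ✓
Line 2: anemone (4), tumbles (2), once (1) → 7 ✓
Line 3: beautiful (3), chrysanthemum (4) → 7 (expected 5)

No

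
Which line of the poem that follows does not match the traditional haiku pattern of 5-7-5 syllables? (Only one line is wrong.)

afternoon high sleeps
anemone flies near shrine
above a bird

Line 1: "afternoon high sleeps": 3+1+1 = 5 ✓
Line 2: "anemone flies near shrine": 4+1+1+1 = 7 ✓
Line 3: "above a bird": 2+1+1 = 4 (expected 5)

Line 3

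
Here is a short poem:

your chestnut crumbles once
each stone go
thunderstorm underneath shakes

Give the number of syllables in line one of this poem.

6

Line one: "your chestnut crumbles once": 1+2+2+1 = 6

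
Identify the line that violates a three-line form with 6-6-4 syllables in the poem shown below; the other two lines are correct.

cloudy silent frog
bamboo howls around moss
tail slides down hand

Line 1: cloudy(2) + silent(2) + frog(1) = 5 (expected 6)
Line 2: bamboo(2) + howls(1) + around(2) + moss(1) = 6 ✓
Line 3: tail(1) + slides(1) + down(1) + hand(1) = 4 ✓

The first line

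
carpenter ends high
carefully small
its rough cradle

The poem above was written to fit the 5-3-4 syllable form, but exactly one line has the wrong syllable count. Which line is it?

The second line

Line 1: carpenter (3), ends (1), high (1) → 5 ✓
Line 2: carefully (3), small (1) → 4 (expected 3)
Line 3: its (1), rough (1), cradle (2) → 4 ✓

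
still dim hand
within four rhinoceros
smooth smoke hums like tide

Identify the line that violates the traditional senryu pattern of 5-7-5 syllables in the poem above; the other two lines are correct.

Line 1: still(1) + dim(1) + hand(1) = 3 (expected 5)
Line 2: within(2) + four(1) + rhinoceros(4) = 7 ✓
Line 3: smooth(1) + smoke(1) + hums(1) + like(1) + tide(1) = 5 ✓

The first line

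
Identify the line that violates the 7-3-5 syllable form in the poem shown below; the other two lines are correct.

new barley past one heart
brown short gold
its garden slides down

Line 1: new (1), barley (2), past (1), one (1), heart (1) → 6 (expected 7)
Line 2: brown (1), short (1), gold (1) → 3 ✓
Line 3: its (1), garden (2), slides (1), down (1) → 5 ✓

The first line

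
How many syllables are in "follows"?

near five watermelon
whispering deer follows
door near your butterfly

2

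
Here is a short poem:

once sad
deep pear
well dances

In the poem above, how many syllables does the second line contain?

2

The second line: deep (1), pear (1) → 2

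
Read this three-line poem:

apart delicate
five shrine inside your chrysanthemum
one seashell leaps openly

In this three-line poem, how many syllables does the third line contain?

7

The third line: one(1) + seashell(2) + leaps(1) + openly(3) = 7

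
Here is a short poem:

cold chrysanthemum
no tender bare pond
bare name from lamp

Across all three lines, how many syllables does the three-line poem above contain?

14

Line 1: cold(1) + chrysanthemum(4) = 5
Line 2: no(1) + tender(2) + bare(1) + pond(1) = 5
Line 3: bare(1) + name(1) + from(1) + lamp(1) = 4
Total: 5 + 5 + 4 = 14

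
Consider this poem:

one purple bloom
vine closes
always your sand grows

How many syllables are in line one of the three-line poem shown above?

Line one: one (1), purple (2), bloom (1) → 4

4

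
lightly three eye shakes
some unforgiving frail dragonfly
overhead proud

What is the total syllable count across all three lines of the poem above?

Line 1: lightly (2), three (1), eye (1), shakes (1) → 5
Line 2: some (1), unforgiving (4), frail (1), dragonfly (3) → 9
Line 3: overhead (3), proud (1) → 4
Total: 5 + 9 + 4 = 18

18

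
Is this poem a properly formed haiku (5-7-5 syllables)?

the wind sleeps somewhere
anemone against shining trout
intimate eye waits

No

Line 1: the (1), wind (1), sleeps (1), somewhere (2) → 5 ✓
Line 2: anemone (4), against (2), shining (2), trout (1) → 9 (expected 7)
Line 3: intimate (3), eye (1), waits (1) → 5 ✓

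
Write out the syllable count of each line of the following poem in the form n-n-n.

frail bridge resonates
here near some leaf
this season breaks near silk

5-4-6

Line 1: frail(1) + bridge(1) + resonates(3) = 5
Line 2: here(1) + near(1) + some(1) + leaf(1) = 4
Line 3: this(1) + season(2) + breaks(1) + near(1) + silk(1) = 6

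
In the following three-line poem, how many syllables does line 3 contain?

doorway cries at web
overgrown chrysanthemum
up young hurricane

Line 3: up (1), young (1), hurricane (3) → 5

5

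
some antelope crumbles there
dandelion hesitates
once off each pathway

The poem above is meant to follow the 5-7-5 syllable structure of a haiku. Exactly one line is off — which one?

Line 1: some (1), antelope (3), crumbles (2), there (1) → 7 (expected 5)
Line 2: dandelion (4), hesitates (3) → 7 ✓
Line 3: once (1), off (1), each (1), pathway (2) → 5 ✓

Line 1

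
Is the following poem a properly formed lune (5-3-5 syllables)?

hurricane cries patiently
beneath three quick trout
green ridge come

No

Line 1: hurricane (3), cries (1), patiently (3) → 7 (expected 5)
Line 2: beneath (2), three (1), quick (1), trout (1) → 5 (expected 3)
Line 3: green (1), ridge (1), come (1) → 3 (expected 5)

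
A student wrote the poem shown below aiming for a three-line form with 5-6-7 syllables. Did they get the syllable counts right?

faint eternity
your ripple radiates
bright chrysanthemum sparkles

Yes

Line 1: "faint eternity": 1+4 = 5 ✓
Line 2: "your ripple radiates": 1+2+3 = 6 ✓
Line 3: "bright chrysanthemum sparkles": 1+4+2 = 7 ✓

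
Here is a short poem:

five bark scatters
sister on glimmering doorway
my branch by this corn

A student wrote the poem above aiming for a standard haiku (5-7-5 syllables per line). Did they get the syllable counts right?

No

Line 1: five (1), bark (1), scatters (2) → 4 (expected 5)
Line 2: sister (2), on (1), glimmering (3), doorway (2) → 8 (expected 7)
Line 3: my (1), branch (1), by (1), this (1), corn (1) → 5 ✓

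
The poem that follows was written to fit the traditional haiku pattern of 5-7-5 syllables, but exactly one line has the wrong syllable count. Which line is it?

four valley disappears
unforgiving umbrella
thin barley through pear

Line 1: "four valley disappears": 1+2+3 = 6 (expected 5)
Line 2: "unforgiving umbrella": 4+3 = 7 ✓
Line 3: "thin barley through pear": 1+2+1+1 = 5 ✓

Line 1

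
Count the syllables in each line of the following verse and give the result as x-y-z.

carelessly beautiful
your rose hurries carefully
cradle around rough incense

6-7-7

Line 1: carelessly (3), beautiful (3) → 6
Line 2: your (1), rose (1), hurries (2), carefully (3) → 7
Line 3: cradle (2), around (2), rough (1), incense (2) → 7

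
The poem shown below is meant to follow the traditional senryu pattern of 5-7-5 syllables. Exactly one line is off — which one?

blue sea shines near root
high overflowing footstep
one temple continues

Line 3

Line 1: "blue sea shines near root": 1+1+1+1+1 = 5 ✓
Line 2: "high overflowing footstep": 1+4+2 = 7 ✓
Line 3: "one temple continues": 1+2+3 = 6 (expected 5)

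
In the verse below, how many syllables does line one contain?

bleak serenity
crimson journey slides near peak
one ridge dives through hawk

5

Line one: bleak (1), serenity (4) → 5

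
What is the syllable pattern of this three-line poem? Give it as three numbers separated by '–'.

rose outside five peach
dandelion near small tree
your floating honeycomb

5–7–6

Line 1: rose(1) + outside(2) + five(1) + peach(1) = 5
Line 2: dandelion(4) + near(1) + small(1) + tree(1) = 7
Line 3: your(1) + floating(2) + honeycomb(3) = 6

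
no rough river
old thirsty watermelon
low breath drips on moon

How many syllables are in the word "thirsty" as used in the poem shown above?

"thirsty" has 2 syllables.

2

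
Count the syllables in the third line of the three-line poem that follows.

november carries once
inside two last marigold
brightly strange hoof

The third line: brightly (2), strange (1), hoof (1) → 4

4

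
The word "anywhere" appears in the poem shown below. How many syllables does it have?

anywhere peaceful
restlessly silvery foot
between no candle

3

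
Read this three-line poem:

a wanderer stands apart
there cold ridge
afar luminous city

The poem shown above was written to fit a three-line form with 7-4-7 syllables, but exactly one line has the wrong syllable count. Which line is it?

The second line

Line 1: "a wanderer stands apart": 1+3+1+2 = 7 ✓
Line 2: "there cold ridge": 1+1+1 = 3 (expected 4)
Line 3: "afar luminous city": 2+3+2 = 7 ✓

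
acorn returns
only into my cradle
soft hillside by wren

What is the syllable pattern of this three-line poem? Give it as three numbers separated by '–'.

Line 1: acorn (2), returns (2) → 4
Line 2: only (2), into (2), my (1), cradle (2) → 7
Line 3: soft (1), hillside (2), by (1), wren (1) → 5

4–7–5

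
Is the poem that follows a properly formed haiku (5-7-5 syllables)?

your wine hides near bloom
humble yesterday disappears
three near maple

No

Line 1: "your wine hides near bloom": 1+1+1+1+1 = 5 ✓
Line 2: "humble yesterday disappears": 2+3+3 = 8 (expected 7)
Line 3: "three near maple": 1+1+2 = 4 (expected 5)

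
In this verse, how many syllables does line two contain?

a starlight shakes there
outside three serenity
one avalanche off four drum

Line two: "outside three serenity": 2+1+4 = 7

7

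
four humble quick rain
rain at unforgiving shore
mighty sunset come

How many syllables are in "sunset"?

"sunset" has 2 syllables.

2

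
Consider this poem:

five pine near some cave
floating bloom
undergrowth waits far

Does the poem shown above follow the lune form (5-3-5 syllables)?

Yes

Line 1: "five pine near some cave": 1+1+1+1+1 = 5 ✓
Line 2: "floating bloom": 2+1 = 3 ✓
Line 3: "undergrowth waits far": 3+1+1 = 5 ✓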